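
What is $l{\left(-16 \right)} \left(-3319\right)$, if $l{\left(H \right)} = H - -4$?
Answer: $39828$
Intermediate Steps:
$l{\left(H \right)} = 4 + H$ ($l{\left(H \right)} = H + 4 = 4 + H$)
$l{\left(-16 \right)} \left(-3319\right) = \left(4 - 16\right) \left(-3319\right) = \left(-12\right) \left(-3319\right) = 39828$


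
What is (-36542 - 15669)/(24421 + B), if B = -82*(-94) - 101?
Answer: -52211/32028 ≈ -1.6302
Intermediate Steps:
B = 7607 (B = 7708 - 101 = 7607)
(-36542 - 15669)/(24421 + B) = (-36542 - 15669)/(24421 + 7607) = -52211/32028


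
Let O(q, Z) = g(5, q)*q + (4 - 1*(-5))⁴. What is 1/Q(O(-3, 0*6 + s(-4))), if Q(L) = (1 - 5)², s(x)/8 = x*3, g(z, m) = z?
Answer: 1/16 ≈ 0.062500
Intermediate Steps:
s(x) = 24*x (s(x) = 8*(x*3) = 8*(3*x) = 24*x)
O(q, Z) = 6561 + 5*q (O(q, Z) = 5*q + (4 - 1*(-5))⁴ = 5*q + (4 + 5)⁴ = 5*q + 9⁴ = 5*q + 6561 = 6561 + 5*q)
Q(L) = 16 (Q(L) = (-4)² = 16)
1/Q(O(-3, 0*6 + s(-4))) = 1/16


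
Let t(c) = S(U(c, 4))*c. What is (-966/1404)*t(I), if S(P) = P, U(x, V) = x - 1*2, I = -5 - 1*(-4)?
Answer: -161/78 ≈ -2.0641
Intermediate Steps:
I = -1 (I = -5 + 4 = -1)
U(x, V) = -2 + x (U(x, V) = x - 2 = -2 + x)
t(c) = c*(-2 + c) (t(c) = (-2 + c)*c = c*(-2 + c))
(-966/1404)*t(I) = (-966/1404)*(-(-2 - 1)) = (-966/1404)*(-1*(-3)) = -1*161/234*3 = -161/234*3 = -161/78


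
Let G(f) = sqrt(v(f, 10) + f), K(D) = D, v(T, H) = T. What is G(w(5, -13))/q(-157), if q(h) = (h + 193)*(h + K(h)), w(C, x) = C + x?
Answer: -I/2826 ≈ -0.00035386*I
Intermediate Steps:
G(f) = sqrt(2)*sqrt(f) (G(f) = sqrt(f + f) = sqrt(2*f) = sqrt(2)*sqrt(f))
q(h) = 2*h*(193 + h) (q(h) = (h + 193)*(h + h) = (193 + h)*(2*h) = 2*h*(193 + h))
G(w(5, -13))/q(-157) = (sqrt(2)*sqrt(5 - 13))/((2*(-157)*(193 - 157))) = (sqrt(2)*sqrt(-8))/((2*(-157)*36)) = (sqrt(2)*(2*I*sqrt(2)))/(-11304) = (4*I)*(-1/11304) = -I/2826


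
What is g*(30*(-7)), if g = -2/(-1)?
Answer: -420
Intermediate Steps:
g = 2 (g = -2*(-1) = 2)
g*(30*(-7)) = 2*(30*(-7)) = 2*(-210) = -420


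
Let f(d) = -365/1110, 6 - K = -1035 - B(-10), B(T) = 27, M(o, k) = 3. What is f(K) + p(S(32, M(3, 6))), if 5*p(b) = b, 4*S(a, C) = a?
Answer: 1411/1110 ≈ 1.2712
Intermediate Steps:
S(a, C) = a/4
p(b) = b/5
K = 1068 (K = 6 - (-1035 - 1*27) = 6 - (-1035 - 27) = 6 - 1*(-1062) = 6 + 1062 = 1068)
f(d) = -73/222 (f(d) = -365*1/1110 = -73/222)
f(K) + p(S(32, M(3, 6))) = -73/222 + ((¼)*32)/5 = -73/222 + (⅕)*8 = -73/222 + 8/5 = 1411/1110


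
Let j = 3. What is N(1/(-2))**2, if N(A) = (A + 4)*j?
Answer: 441/4 ≈ 110.25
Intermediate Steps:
N(A) = 12 + 3*A (N(A) = (A + 4)*3 = (4 + A)*3 = 12 + 3*A)
N(1/(-2))**2 = (12 + 3/(-2))**2 = (12 + 3*(-1/2))**2 = (12 - 3/2)**2 = (21/2)**2 = 441/4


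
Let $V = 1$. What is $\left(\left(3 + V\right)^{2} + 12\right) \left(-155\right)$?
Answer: $-4340$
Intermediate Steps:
$\left(\left(3 + V\right)^{2} + 12\right) \left(-155\right) = \left(\left(3 + 1\right)^{2} + 12\right) \left(-155\right) = \left(4^{2} + 12\right) \left(-155\right) = \left(16 + 12\right) \left(-155\right) = 28 \left(-155\right) = -4340$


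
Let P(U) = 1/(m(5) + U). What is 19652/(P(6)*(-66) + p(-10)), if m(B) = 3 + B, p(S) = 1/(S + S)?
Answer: -2751280/667 ≈ -4124.9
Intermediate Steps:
p(S) = 1/(2*S)
P(U) = 1/(8 + U) (P(U) = 1/((3 + 5) + U) = 1/(8 + U))
19652/(P(6)*(-66) + p(-10)) = 19652/(-66/(8 + 6) + (1/2)/(-10)) = 19652/(-66/14 + (1/2)*(-1/10)) = 19652/((1/14)*(-66) - 1/20) = 19652/(-33/7 - 1/20) = 19652/(-667/140) = 19652*(-140/667) = -2751280/667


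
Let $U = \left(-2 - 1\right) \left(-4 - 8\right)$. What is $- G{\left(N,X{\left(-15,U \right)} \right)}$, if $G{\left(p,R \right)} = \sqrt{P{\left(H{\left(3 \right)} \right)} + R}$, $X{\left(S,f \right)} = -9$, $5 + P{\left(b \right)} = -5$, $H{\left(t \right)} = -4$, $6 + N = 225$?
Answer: $- i \sqrt{19} \approx - 4.3589 i$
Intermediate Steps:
$N = 219$ ($N = -6 + 225 = 219$)
$P{\left(b \right)} = -10$ ($P{\left(b \right)} = -5 - 5 = -10$)
$U = 36$ ($U = \left(-3\right) \left(-12\right) = 36$)
$G{\left(p,R \right)} = \sqrt{-10 + R}$
$- G{\left(N,X{\left(-15,U \right)} \right)} = - \sqrt{-10 - 9} = - \sqrt{-19} = - i \sqrt{19}$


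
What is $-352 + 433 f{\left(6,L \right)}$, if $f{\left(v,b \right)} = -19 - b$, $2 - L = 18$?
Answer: $-1651$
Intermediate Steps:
$L = -16$ ($L = 2 - 18 = -16$)
$-352 + 433 f{\left(6,L \right)} = -352 + 433 \left(-19 - -16\right) = -352 + 433 \left(-19 + 16\right) = -352 + 433 \left(-3\right) = -352 - 1299 = -1651$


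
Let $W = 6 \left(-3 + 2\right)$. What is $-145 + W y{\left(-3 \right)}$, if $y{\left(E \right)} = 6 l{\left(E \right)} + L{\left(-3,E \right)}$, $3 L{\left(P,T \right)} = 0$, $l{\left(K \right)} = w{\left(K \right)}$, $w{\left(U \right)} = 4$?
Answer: $-289$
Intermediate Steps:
$W = -6$ ($W = 6 \left(-1\right) = -6$)
$l{\left(K \right)} = 4$
$L{\left(P,T \right)} = 0$ ($L{\left(P,T \right)} = \frac{1}{3} \cdot 0 = 0$)
$y{\left(E \right)} = 24$ ($y{\left(E \right)} = 6 \cdot 4 + 0 = 24 + 0 = 24$)
$-145 + W y{\left(-3 \right)} = -145 - 144 = -289$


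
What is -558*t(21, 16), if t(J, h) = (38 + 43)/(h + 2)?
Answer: -2511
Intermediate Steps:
t(J, h) = 81/(2 + h)
-558*t(21, 16) = -45198/(2 + 16) = -45198/18 = -558*9/2 = -2511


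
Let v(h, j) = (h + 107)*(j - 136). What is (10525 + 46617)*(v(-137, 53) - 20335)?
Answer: -1019698990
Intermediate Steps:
v(h, j) = (-136 + j)*(107 + h) (v(h, j) = (107 + h)*(-136 + j) = (-136 + j)*(107 + h))
(10525 + 46617)*(v(-137, 53) - 20335) = (10525 + 46617)*((-14552 - 136*(-137) + 107*53 - 137*53) - 20335) = 57142*((-14552 + 18632 + 5671 - 7261) - 20335) = 57142*(2490 - 20335) = 57142*(-17845) = -1019698990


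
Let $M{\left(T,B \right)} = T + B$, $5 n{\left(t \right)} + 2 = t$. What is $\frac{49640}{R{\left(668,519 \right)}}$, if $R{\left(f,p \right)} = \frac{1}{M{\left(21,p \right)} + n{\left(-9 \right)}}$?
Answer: $26696392$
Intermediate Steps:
$n{\left(t \right)} = - \frac{2}{5} + \frac{t}{5}$
$M{\left(T,B \right)} = B + T$
$R{\left(f,p \right)} = \frac{1}{\frac{94}{5} + p}$ ($R{\left(f,p \right)} = \frac{1}{\left(p + 21\right) + \left(- \frac{2}{5} + \frac{1}{5} \left(-9\right)\right)} = \frac{1}{\left(21 + p\right) - \frac{11}{5}} = \frac{1}{\frac{94}{5} + p}$)
$\frac{49640}{R{\left(668,519 \right)}} = \frac{49640}{5 \frac{1}{94 + 5 \cdot 519}} = \frac{49640}{5 \frac{1}{94 + 2595}} = \frac{49640}{5 \cdot \frac{1}{2689}} = \frac{49640}{\frac{5}{2689}} = 49640 \cdot \frac{2689}{5} = 26696392$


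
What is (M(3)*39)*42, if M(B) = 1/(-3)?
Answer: -546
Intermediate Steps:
M(B) = -1/3
(M(3)*39)*42 = -1/3*39*42 = -13*42 = -546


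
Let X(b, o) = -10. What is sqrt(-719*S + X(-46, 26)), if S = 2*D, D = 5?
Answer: 60*I*sqrt(2) ≈ 84.853*I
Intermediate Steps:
S = 10 (S = 2*5 = 10)
sqrt(-719*S + X(-46, 26)) = sqrt(-719*10 - 10) = sqrt(-7190 - 10) = sqrt(-7200) = 60*I*sqrt(2)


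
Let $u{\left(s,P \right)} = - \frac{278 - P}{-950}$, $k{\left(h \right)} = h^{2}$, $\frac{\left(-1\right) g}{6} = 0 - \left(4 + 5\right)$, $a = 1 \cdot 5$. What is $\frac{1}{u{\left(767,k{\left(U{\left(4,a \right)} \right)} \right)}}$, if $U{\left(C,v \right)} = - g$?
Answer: $- \frac{475}{1319} \approx -0.36012$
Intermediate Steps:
$a = 5$
$g = 54$ ($g = - 6 \left(0 - \left(4 + 5\right)\right) = - 6 \left(0 - 9\right) = \left(-6\right) \left(-9\right) = 54$)
$U{\left(C,v \right)} = -54$ ($U{\left(C,v \right)} = \left(-1\right) 54 = -54$)
$u{\left(s,P \right)} = \frac{139}{475} - \frac{P}{950}$ ($u{\left(s,P \right)} = - \frac{\left(278 - P\right) \left(-1\right)}{950} = - (- \frac{139}{475} + \frac{P}{950}) = \frac{139}{475} - \frac{P}{950}$)
$\frac{1}{u{\left(767,k{\left(U{\left(4,a \right)} \right)} \right)}} = \frac{1}{\frac{139}{475} - \frac{\left(-54\right)^{2}}{950}} = \frac{1}{\frac{139}{475} - \frac{1458}{475}} = \frac{1}{- \frac{1319}{475}} = - \frac{475}{1319}$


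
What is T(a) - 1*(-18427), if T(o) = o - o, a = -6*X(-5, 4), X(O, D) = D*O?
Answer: 18427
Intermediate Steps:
a = 120 (a = -24*(-5) = -6*(-20) = 120)
T(o) = 0
T(a) - 1*(-18427) = 0 - 1*(-18427) = 0 + 18427 = 18427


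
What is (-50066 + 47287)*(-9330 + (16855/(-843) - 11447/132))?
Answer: 324241295091/12364 ≈ 2.6225e+7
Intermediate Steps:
(-50066 + 47287)*(-9330 + (16855/(-843) - 11447/132)) = -2779*(-9330 + (16855*(-1/843) - 11447*1/132)) = -2779*(-9330 + (-16855/843 - 11447/132)) = -2779*(-9330 - 1319409/12364) = -2779*(-116675529/12364) = 324241295091/12364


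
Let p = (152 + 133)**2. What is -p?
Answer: -81225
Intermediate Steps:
p = 81225 (p = 285**2 = 81225)
-p = -1*81225 = -81225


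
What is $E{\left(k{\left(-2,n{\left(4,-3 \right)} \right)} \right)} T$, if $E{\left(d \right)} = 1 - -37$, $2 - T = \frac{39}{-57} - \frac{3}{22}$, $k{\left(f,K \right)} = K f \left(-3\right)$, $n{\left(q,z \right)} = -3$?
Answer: $\frac{1179}{11} \approx 107.18$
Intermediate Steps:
$k{\left(f,K \right)} = - 3 K f$
$T = \frac{1179}{418}$ ($T = 2 - \left(\frac{39}{-57} - \frac{3}{22}\right) = 2 - \left(39 \left(- \frac{1}{57}\right) - \frac{3}{22}\right) = 2 - \left(- \frac{13}{19} - \frac{3}{22}\right) = 2 - - \frac{343}{418} = 2 + \frac{343}{418} = \frac{1179}{418} \approx 2.8206$)
$E{\left(d \right)} = 38$ ($E{\left(d \right)} = 1 + 37 = 38$)
$E{\left(k{\left(-2,n{\left(4,-3 \right)} \right)} \right)} T = 38 \cdot \frac{1179}{418} = \frac{1179}{11}$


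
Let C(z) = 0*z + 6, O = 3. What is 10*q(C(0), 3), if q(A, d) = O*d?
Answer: 90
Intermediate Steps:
C(z) = 6 (C(z) = 0 + 6 = 6)
q(A, d) = 3*d
10*q(C(0), 3) = 10*(3*3) = 10*9 = 90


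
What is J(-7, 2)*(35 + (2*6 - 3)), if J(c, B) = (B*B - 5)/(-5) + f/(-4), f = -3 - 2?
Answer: 319/5 ≈ 63.800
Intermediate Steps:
f = -5
J(c, B) = 9/4 - B**2/5 (J(c, B) = (B*B - 5)/(-5) - 5/(-4) = (B**2 - 5)*(-1/5) - 5*(-1/4) = (-5 + B**2)*(-1/5) + 5/4 = (1 - B**2/5) + 5/4 = 9/4 - B**2/5)
J(-7, 2)*(35 + (2*6 - 3)) = (9/4 - 1/5*2**2)*(35 + (2*6 - 3)) = (9/4 - 1/5*4)*(35 + (12 - 3)) = (9/4 - 4/5)*(35 + 9) = (29/20)*44 = 319/5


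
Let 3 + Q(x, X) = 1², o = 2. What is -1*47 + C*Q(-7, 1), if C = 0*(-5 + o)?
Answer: -47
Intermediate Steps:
Q(x, X) = -2 (Q(x, X) = -3 + 1² = -3 + 1 = -2)
C = 0 (C = 0*(-5 + 2) = 0*(-3) = 0)
-1*47 + C*Q(-7, 1) = -1*47 + 0*(-2) = -47 + 0 = -47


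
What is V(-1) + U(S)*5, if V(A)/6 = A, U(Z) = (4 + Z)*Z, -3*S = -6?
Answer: 54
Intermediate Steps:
S = 2 (S = -⅓*(-6) = 2)
U(Z) = Z*(4 + Z)
V(A) = 6*A
V(-1) + U(S)*5 = 6*(-1) + (2*(4 + 2))*5 = -6 + (2*6)*5 = -6 + 12*5 = -6 + 60 = 54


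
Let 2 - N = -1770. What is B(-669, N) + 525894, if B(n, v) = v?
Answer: 527666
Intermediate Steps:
N = 1772 (N = 2 - 1*(-1770) = 2 + 1770 = 1772)
B(-669, N) + 525894 = 1772 + 525894 = 527666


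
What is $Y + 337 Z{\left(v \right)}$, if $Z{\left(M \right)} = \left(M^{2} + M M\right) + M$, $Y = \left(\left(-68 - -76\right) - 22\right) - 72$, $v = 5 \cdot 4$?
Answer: $276254$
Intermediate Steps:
$v = 20$
$Y = -86$ ($Y = \left(\left(-68 + 76\right) - 22\right) - 72 = \left(8 - 22\right) - 72 = -14 - 72 = -86$)
$Z{\left(M \right)} = M + 2 M^{2}$ ($Z{\left(M \right)} = \left(M^{2} + M^{2}\right) + M = 2 M^{2} + M = M + 2 M^{2}$)
$Y + 337 Z{\left(v \right)} = -86 + 337 \cdot 20 \left(1 + 2 \cdot 20\right) = -86 + 337 \cdot 20 \left(1 + 40\right) = -86 + 337 \cdot 20 \cdot 41 = -86 + 337 \cdot 820 = -86 + 276340 = 276254$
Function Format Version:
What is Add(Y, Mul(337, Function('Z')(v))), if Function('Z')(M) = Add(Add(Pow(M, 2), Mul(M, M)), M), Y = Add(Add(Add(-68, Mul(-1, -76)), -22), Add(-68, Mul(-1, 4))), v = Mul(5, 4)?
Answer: 276254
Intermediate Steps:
v = 20
Y = -86 (Y = Add(Add(Add(-68, 76), -22), Add(-68, -4)) = Add(Add(8, -22), -72) = Add(-14, -72) = -86)
Function('Z')(M) = Add(M, Mul(2, Pow(M, 2))) (Function('Z')(M) = Add(Add(Pow(M, 2), Pow(M, 2)), M) = Add(Mul(2, Pow(M, 2)), M) = Add(M, Mul(2, Pow(M, 2))))
Add(Y, Mul(337, Function('Z')(v))) = Add(-86, Mul(337, Mul(20, Add(1, Mul(2, 20))))) = Add(-86, Mul(337, Mul(20, Add(1, 40)))) = Add(-86, Mul(337, Mul(20, 41))) = Add(-86, Mul(337, 820)) = Add(-86, 276340) = 276254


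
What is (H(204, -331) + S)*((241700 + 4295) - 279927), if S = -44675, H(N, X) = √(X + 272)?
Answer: 1515912100 - 33932*I*√59 ≈ 1.5159e+9 - 2.6064e+5*I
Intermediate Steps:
H(N, X) = √(272 + X)
(H(204, -331) + S)*((241700 + 4295) - 279927) = (√(272 - 331) - 44675)*((241700 + 4295) - 279927) = (√(-59) - 44675)*(245995 - 279927) = (I*√59 - 44675)*(-33932) = (-44675 + I*√59)*(-33932) = 1515912100 - 33932*I*√59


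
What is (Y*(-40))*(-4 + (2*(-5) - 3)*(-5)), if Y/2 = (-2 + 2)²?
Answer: 0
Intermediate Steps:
Y = 0 (Y = 2*(-2 + 2)² = 2*0² = 2*0 = 0)
(Y*(-40))*(-4 + (2*(-5) - 3)*(-5)) = (0*(-40))*(-4 + (2*(-5) - 3)*(-5)) = 0*(-4 + (-10 - 3)*(-5)) = 0*(-4 - 13*(-5)) = 0*(-4 + 65) = 0*61 = 0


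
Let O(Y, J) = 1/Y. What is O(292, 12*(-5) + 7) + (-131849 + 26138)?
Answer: -30867611/292 ≈ -1.0571e+5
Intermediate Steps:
O(292, 12*(-5) + 7) + (-131849 + 26138) = 1/292 + (-131849 + 26138) = 1/292 - 105711 = -30867611/292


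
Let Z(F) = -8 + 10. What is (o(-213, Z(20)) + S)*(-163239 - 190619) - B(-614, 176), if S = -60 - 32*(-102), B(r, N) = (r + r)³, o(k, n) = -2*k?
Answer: 567299812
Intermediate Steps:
Z(F) = 2
B(r, N) = 8*r³ (B(r, N) = (2*r)³ = 8*r³)
S = 3204 (S = -60 + 3264 = 3204)
(o(-213, Z(20)) + S)*(-163239 - 190619) - B(-614, 176) = (-2*(-213) + 3204)*(-163239 - 190619) - 8*(-614)³ = (426 + 3204)*(-353858) - 8*(-231475544) = 3630*(-353858) - 1*(-1851804352) = -1284504540 + 1851804352 = 567299812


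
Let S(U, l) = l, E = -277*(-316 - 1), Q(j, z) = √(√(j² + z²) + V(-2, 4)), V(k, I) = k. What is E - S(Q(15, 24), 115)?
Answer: 87694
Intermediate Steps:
Q(j, z) = √(-2 + √(j² + z²)) (Q(j, z) = √(√(j² + z²) - 2) = √(-2 + √(j² + z²)))
E = 87809 (E = -277*(-317) = 87809)
E - S(Q(15, 24), 115) = 87809 - 1*115 = 87809 - 115 = 87694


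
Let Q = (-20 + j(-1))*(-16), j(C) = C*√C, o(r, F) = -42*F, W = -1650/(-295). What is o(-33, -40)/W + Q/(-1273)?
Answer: 4202472/14003 - 16*I/1273 ≈ 300.11 - 0.012569*I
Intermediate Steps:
W = 330/59 (W = -1650*(-1/295) = 330/59 ≈ 5.5932)
j(C) = C^(3/2)
Q = 320 + 16*I (Q = (-20 + (-1)^(3/2))*(-16) = (-20 - I)*(-16) = 320 + 16*I ≈ 320.0 + 16.0*I)
o(-33, -40)/W + Q/(-1273) = (-42*(-40))/(330/59) + (320 + 16*I)/(-1273) = 1680*(59/330) + (320 + 16*I)*(-1/1273) = 3304/11 + (-320/1273 - 16*I/1273) = 4202472/14003 - 16*I/1273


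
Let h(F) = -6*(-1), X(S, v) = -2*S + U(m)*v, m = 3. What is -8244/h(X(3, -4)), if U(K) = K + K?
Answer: -1374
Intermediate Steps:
U(K) = 2*K
X(S, v) = -2*S + 6*v (X(S, v) = -2*S + (2*3)*v = -2*S + 6*v)
h(F) = 6
-8244/h(X(3, -4)) = -8244/6 = -8244*⅙ = -1374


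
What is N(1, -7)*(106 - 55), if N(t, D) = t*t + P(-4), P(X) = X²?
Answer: 867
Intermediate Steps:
N(t, D) = 16 + t² (N(t, D) = t*t + (-4)² = t² + 16 = 16 + t²)
N(1, -7)*(106 - 55) = (16 + 1²)*(106 - 55) = (16 + 1)*51 = 17*51 = 867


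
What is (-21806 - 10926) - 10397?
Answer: -43129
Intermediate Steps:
(-21806 - 10926) - 10397 = -32732 - 10397 = -43129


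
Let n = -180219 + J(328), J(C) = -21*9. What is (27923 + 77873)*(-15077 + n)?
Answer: -20681531060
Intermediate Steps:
J(C) = -189
n = -180408 (n = -180219 - 189 = -180408)
(27923 + 77873)*(-15077 + n) = (27923 + 77873)*(-15077 - 180408) = 105796*(-195485) = -20681531060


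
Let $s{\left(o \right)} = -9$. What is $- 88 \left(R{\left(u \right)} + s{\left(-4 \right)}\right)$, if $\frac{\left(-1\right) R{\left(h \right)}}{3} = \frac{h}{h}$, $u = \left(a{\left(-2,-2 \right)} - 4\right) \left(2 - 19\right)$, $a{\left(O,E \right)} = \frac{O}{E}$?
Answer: $1056$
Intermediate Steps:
$u = 51$ ($u = \left(- \frac{2}{-2} - 4\right) \left(2 - 19\right) = \left(\left(-2\right) \left(- \frac{1}{2}\right) - 4\right) \left(-17\right) = \left(1 - 4\right) \left(-17\right) = \left(-3\right) \left(-17\right) = 51$)
$R{\left(h \right)} = -3$ ($R{\left(h \right)} = - 3 \frac{h}{h} = \left(-3\right) 1 = -3$)
$- 88 \left(R{\left(u \right)} + s{\left(-4 \right)}\right) = - 88 \left(-3 - 9\right) = \left(-88\right) \left(-12\right) = 1056$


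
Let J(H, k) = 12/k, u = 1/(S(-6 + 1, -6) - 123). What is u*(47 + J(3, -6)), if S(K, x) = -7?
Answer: -9/26 ≈ -0.34615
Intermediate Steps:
u = -1/130 (u = 1/(-7 - 123) = 1/(-130) = -1/130 ≈ -0.0076923)
u*(47 + J(3, -6)) = -(47 + 12/(-6))/130 = -(47 + 12*(-⅙))/130 = -(47 - 2)/130 = -1/130*45 = -9/26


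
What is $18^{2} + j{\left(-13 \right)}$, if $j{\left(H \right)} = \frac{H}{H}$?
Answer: $325$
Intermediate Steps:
$j{\left(H \right)} = 1$
$18^{2} + j{\left(-13 \right)} = 18^{2} + 1 = 324 + 1 = 325$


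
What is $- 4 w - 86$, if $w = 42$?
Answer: $-254$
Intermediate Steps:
$- 4 w - 86 = \left(-4\right) 42 - 86 = -168 - 86 = -254$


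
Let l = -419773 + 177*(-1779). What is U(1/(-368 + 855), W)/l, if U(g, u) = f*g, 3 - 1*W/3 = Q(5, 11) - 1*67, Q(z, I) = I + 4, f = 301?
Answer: -301/357777472 ≈ -8.4131e-7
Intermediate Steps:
Q(z, I) = 4 + I
W = 165 (W = 9 - 3*((4 + 11) - 1*67) = 9 - 3*(15 - 67) = 9 - 3*(-52) = 9 + 156 = 165)
U(g, u) = 301*g
l = -734656 (l = -419773 - 314883 = -734656)
U(1/(-368 + 855), W)/l = (301/(-368 + 855))/(-734656) = (301/487)*(-1/734656) = -301/357777472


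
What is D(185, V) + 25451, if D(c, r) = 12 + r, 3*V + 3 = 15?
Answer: 25467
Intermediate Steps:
V = 4 (V = -1 + (⅓)*15 = -1 + 5 = 4)
D(185, V) + 25451 = (12 + 4) + 25451 = 16 + 25451 = 25467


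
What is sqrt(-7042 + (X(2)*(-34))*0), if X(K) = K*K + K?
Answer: I*sqrt(7042) ≈ 83.917*I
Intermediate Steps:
X(K) = K + K**2 (X(K) = K**2 + K = K + K**2)
sqrt(-7042 + (X(2)*(-34))*0) = sqrt(-7042 + ((2*(1 + 2))*(-34))*0) = sqrt(-7042 + ((2*3)*(-34))*0) = sqrt(-7042 + (6*(-34))*0) = sqrt(-7042 - 204*0) = sqrt(-7042 + 0) = sqrt(-7042) = I*sqrt(7042)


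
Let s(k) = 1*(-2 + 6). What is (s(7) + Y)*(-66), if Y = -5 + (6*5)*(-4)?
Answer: 7986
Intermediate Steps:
Y = -125 (Y = -5 + 30*(-4) = -5 - 120 = -125)
s(k) = 4 (s(k) = 1*4 = 4)
(s(7) + Y)*(-66) = (4 - 125)*(-66) = -121*(-66) = 7986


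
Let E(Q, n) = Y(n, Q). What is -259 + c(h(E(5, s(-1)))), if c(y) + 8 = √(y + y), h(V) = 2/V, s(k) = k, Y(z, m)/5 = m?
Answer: -1333/5 ≈ -266.60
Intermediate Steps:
Y(z, m) = 5*m
E(Q, n) = 5*Q
c(y) = -8 + √2*√y (c(y) = -8 + √(y + y) = -8 + √(2*y) = -8 + √2*√y)
-259 + c(h(E(5, s(-1)))) = -259 + (-8 + √2*√(2/((5*5)))) = -259 + (-8 + √2*√(2/25)) = -259 + (-8 + √2*(√2/5)) = -259 + (-8 + ⅖) = -259 - 38/5 = -1333/5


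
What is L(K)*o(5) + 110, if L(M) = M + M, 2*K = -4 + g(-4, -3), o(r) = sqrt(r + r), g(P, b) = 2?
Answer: 110 - 2*sqrt(10) ≈ 103.68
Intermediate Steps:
o(r) = sqrt(2)*sqrt(r) (o(r) = sqrt(2*r) = sqrt(2)*sqrt(r))
K = -1 (K = (-4 + 2)/2 = (1/2)*(-2) = -1)
L(M) = 2*M
L(K)*o(5) + 110 = (2*(-1))*(sqrt(2)*sqrt(5)) + 110 = -2*sqrt(10) + 110 = 110 - 2*sqrt(10)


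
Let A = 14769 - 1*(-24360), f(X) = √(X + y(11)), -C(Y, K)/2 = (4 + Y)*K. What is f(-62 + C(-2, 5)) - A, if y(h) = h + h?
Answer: -39129 + 2*I*√15 ≈ -39129.0 + 7.746*I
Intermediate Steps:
C(Y, K) = -2*K*(4 + Y) (C(Y, K) = -2*(4 + Y)*K = -2*K*(4 + Y))
y(h) = 2*h
f(X) = √(22 + X) (f(X) = √(X + 2*11) = √(X + 22) = √(22 + X))
A = 39129 (A = 14769 + 24360 = 39129)
f(-62 + C(-2, 5)) - A = √(22 + (-62 - 2*5*(4 - 2))) - 1*39129 = √(22 + (-62 - 2*5*2)) - 39129 = √(22 + (-62 - 20)) - 39129 = √(22 - 82) - 39129 = √(-60) - 39129 = 2*I*√15 - 39129 = -39129 + 2*I*√15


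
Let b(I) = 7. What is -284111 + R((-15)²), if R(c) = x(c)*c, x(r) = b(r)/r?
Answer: -284104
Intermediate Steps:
x(r) = 7/r
R(c) = 7 (R(c) = (7/c)*c = 7)
-284111 + R((-15)²) = -284111 + 7 = -284104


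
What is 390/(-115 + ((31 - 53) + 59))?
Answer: -5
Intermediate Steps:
390/(-115 + ((31 - 53) + 59)) = 390/(-115 + (-22 + 59)) = 390/(-115 + 37) = 390/(-78) = -1/78*390 = -5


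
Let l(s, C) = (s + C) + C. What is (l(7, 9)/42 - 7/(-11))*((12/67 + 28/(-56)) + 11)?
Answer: 271413/20636 ≈ 13.152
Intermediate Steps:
l(s, C) = s + 2*C (l(s, C) = (C + s) + C = s + 2*C)
(l(7, 9)/42 - 7/(-11))*((12/67 + 28/(-56)) + 11) = ((7 + 2*9)/42 - 7/(-11))*((12/67 + 28/(-56)) + 11) = ((7 + 18)*(1/42) - 7*(-1/11))*((12*(1/67) + 28*(-1/56)) + 11) = (25*(1/42) + 7/11)*((12/67 - ½) + 11) = (25/42 + 7/11)*(-43/134 + 11) = (569/462)*(1431/134) = 271413/20636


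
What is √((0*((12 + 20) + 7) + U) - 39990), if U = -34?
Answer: 2*I*√10006 ≈ 200.06*I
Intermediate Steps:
√((0*((12 + 20) + 7) + U) - 39990) = √((0*((12 + 20) + 7) - 34) - 39990) = √((0*(32 + 7) - 34) - 39990) = √((0*39 - 34) - 39990) = √((0 - 34) - 39990) = √(-34 - 39990) = √(-40024) = 2*I*√10006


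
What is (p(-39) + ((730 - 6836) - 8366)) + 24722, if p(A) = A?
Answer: 10211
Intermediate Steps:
(p(-39) + ((730 - 6836) - 8366)) + 24722 = (-39 + ((730 - 6836) - 8366)) + 24722 = (-39 + (-6106 - 8366)) + 24722 = (-39 - 14472) + 24722 = -14511 + 24722 = 10211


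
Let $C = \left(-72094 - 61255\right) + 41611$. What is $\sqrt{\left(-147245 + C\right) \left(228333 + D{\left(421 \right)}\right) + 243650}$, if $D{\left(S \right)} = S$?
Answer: $2 i \sqrt{13667018383} \approx 2.3381 \cdot 10^{5} i$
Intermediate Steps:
$C = -91738$ ($C = -133349 + 41611 = -91738$)
$\sqrt{\left(-147245 + C\right) \left(228333 + D{\left(421 \right)}\right) + 243650} = \sqrt{\left(-147245 - 91738\right) \left(228333 + 421\right) + 243650} = \sqrt{\left(-238983\right) 228754 + 243650} = \sqrt{-54668317182 + 243650} = \sqrt{-54668073532} = 2 i \sqrt{13667018383}$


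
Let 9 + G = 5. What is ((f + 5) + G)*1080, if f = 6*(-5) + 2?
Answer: -29160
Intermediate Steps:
f = -28 (f = -30 + 2 = -28)
G = -4 (G = -9 + 5 = -4)
((f + 5) + G)*1080 = ((-28 + 5) - 4)*1080 = (-23 - 4)*1080 = -27*1080 = -29160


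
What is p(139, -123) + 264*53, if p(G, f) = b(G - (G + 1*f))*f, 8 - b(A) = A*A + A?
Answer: 1889004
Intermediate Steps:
b(A) = 8 - A - A**2 (b(A) = 8 - (A*A + A) = 8 - (A**2 + A) = 8 - (A + A**2) = 8 + (-A - A**2) = 8 - A - A**2)
p(G, f) = f*(8 + f - f**2) (p(G, f) = (8 - (G - (G + 1*f)) - (G - (G + 1*f))**2)*f = (8 - (G - (G + f)) - (G - (G + f))**2)*f = (8 - (G + (-G - f)) - (G + (-G - f))**2)*f = (8 - (-1)*f - (-f)**2)*f = (8 + f - f**2)*f = f*(8 + f - f**2))
p(139, -123) + 264*53 = -123*(8 - 123 - 1*(-123)**2) + 264*53 = -123*(8 - 123 - 1*15129) + 13992 = -123*(8 - 123 - 15129) + 13992 = -123*(-15244) + 13992 = 1875012 + 13992 = 1889004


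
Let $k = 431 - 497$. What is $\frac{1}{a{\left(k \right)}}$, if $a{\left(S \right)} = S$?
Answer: $- \frac{1}{66} \approx -0.015152$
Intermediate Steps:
$k = -66$
$\frac{1}{a{\left(k \right)}} = \frac{1}{-66} = - \frac{1}{66}$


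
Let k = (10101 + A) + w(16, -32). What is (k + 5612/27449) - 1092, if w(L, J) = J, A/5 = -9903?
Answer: -1112721950/27449 ≈ -40538.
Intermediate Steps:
A = -49515 (A = 5*(-9903) = -49515)
k = -39446 (k = (10101 - 49515) - 32 = -39414 - 32 = -39446)
(k + 5612/27449) - 1092 = (-39446 + 5612/27449) - 1092 = -1082747642/27449 - 1092 = -1112721950/27449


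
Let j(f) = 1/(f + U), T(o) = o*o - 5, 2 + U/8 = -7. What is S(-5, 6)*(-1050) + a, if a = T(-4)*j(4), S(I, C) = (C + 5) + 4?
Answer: -1071011/68 ≈ -15750.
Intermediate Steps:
U = -72 (U = -16 + 8*(-7) = -16 - 56 = -72)
S(I, C) = 9 + C (S(I, C) = (5 + C) + 4 = 9 + C)
T(o) = -5 + o**2 (T(o) = o**2 - 5 = -5 + o**2)
j(f) = 1/(-72 + f) (j(f) = 1/(f - 72) = 1/(-72 + f))
a = -11/68 (a = (-5 + (-4)**2)/(-72 + 4) = (-5 + 16)/(-68) = 11*(-1/68) = -11/68 ≈ -0.16176)
S(-5, 6)*(-1050) + a = (9 + 6)*(-1050) - 11/68 = 15*(-1050) - 11/68 = -15750 - 11/68 = -1071011/68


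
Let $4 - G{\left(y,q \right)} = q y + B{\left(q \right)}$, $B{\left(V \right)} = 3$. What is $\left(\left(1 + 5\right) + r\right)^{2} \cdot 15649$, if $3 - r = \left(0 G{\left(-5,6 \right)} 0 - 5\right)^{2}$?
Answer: $4006144$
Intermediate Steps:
$G{\left(y,q \right)} = 1 - q y$ ($G{\left(y,q \right)} = 4 - \left(q y + 3\right) = 4 - \left(3 + q y\right) = 1 - q y$)
$r = -22$ ($r = 3 - \left(0 \left(1 - 6 \left(-5\right)\right) 0 - 5\right)^{2} = 3 - \left(0 \left(1 + 30\right) 0 - 5\right)^{2} = 3 - \left(0 \cdot 31 \cdot 0 - 5\right)^{2} = 3 - \left(0 \cdot 0 - 5\right)^{2} = 3 - \left(0 - 5\right)^{2} = 3 - \left(-5\right)^{2} = 3 - 25 = -22$)
$\left(\left(1 + 5\right) + r\right)^{2} \cdot 15649 = \left(\left(1 + 5\right) - 22\right)^{2} \cdot 15649 = \left(6 - 22\right)^{2} \cdot 15649 = \left(-16\right)^{2} \cdot 15649 = 256 \cdot 15649 = 4006144$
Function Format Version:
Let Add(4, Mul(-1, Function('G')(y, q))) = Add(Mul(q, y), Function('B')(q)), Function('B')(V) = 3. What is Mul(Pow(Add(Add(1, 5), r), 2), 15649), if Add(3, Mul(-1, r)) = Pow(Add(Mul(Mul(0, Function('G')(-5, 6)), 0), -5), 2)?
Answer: 4006144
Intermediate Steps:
Function('G')(y, q) = Add(1, Mul(-1, q, y)) (Function('G')(y, q) = Add(4, Mul(-1, Add(Mul(q, y), 3))) = Add(4, Mul(-1, Add(3, Mul(q, y)))) = Add(4, Add(-3, Mul(-1, q, y))) = Add(1, Mul(-1, q, y)))
r = -22 (r = Add(3, Mul(-1, Pow(Add(Mul(Mul(0, Add(1, Mul(-1, 6, -5))), 0), -5), 2))) = Add(3, Mul(-1, Pow(Add(Mul(Mul(0, Add(1, 30)), 0), -5), 2))) = Add(3, Mul(-1, Pow(Add(Mul(Mul(0, 31), 0), -5), 2))) = Add(3, Mul(-1, Pow(Add(Mul(0, 0), -5), 2))) = Add(3, Mul(-1, Pow(Add(0, -5), 2))) = Add(3, Mul(-1, Pow(-5, 2))) = Add(3, Mul(-1, 25)) = Add(3, -25) = -22)
Mul(Pow(Add(Add(1, 5), r), 2), 15649) = Mul(Pow(Add(Add(1, 5), -22), 2), 15649) = Mul(Pow(Add(6, -22), 2), 15649) = Mul(Pow(-16, 2), 15649) = Mul(256, 15649) = 4006144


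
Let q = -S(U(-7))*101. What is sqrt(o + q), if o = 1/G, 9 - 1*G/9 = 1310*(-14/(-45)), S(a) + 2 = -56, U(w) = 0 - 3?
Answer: sqrt(75372357615)/3587 ≈ 76.538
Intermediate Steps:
U(w) = -3
S(a) = -58 (S(a) = -2 - 56 = -58)
G = -3587 (G = 81 - 11790*(-14/(-45)) = 81 - 11790*(-14*(-1/45)) = 81 - 11790*14/45 = 81 - 9*3668/9 = 81 - 3668 = -3587)
o = -1/3587 (o = 1/(-3587) = -1/3587 ≈ -0.00027878)
q = 5858 (q = -(-58)*101 = -1*(-5858) = 5858)
sqrt(o + q) = sqrt(-1/3587 + 5858) = sqrt(21012645/3587) = sqrt(75372357615)/3587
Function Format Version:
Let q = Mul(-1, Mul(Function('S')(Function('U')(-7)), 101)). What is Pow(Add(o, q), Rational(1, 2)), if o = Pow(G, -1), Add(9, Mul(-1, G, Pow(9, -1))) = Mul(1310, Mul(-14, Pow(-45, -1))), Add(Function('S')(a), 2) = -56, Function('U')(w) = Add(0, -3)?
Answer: Mul(Rational(1, 3587), Pow(75372357615, Rational(1, 2))) ≈ 76.538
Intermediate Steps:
Function('U')(w) = -3
Function('S')(a) = -58 (Function('S')(a) = Add(-2, -56) = -58)
G = -3587 (G = Add(81, Mul(-9, Mul(1310, Mul(-14, Pow(-45, -1))))) = Add(81, Mul(-9, Mul(1310, Mul(-14, Rational(-1, 45))))) = Add(81, Mul(-9, Mul(1310, Rational(14, 45)))) = Add(81, Mul(-9, Rational(3668, 9))) = Add(81, -3668) = -3587)
o = Rational(-1, 3587) (o = Pow(-3587, -1) = Rational(-1, 3587) ≈ -0.00027878)
q = 5858 (q = Mul(-1, Mul(-58, 101)) = Mul(-1, -5858) = 5858)
Pow(Add(o, q), Rational(1, 2)) = Pow(Add(Rational(-1, 3587), 5858), Rational(1, 2)) = Pow(Rational(21012645, 3587), Rational(1, 2)) = Mul(Rational(1, 3587), Pow(75372357615, Rational(1, 2)))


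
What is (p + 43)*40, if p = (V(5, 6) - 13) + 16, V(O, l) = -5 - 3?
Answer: 1520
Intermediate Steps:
V(O, l) = -8
p = -5 (p = (-8 - 13) + 16 = -21 + 16 = -5)
(p + 43)*40 = (-5 + 43)*40 = 38*40 = 1520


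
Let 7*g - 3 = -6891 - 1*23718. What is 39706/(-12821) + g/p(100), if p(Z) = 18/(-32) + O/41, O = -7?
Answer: 257280398954/43168307 ≈ 5959.9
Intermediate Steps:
p(Z) = -481/656 (p(Z) = 18/(-32) - 7/41 = 18*(-1/32) - 7*1/41 = -9/16 - 7/41 = -481/656)
g = -30606/7 (g = 3/7 + (-6891 - 1*23718)/7 = 3/7 + (-6891 - 23718)/7 = 3/7 + (1/7)*(-30609) = 3/7 - 30609/7 = -30606/7 ≈ -4372.3)
39706/(-12821) + g/p(100) = 39706/(-12821) - 30606/(7*(-481/656)) = 39706*(-1/12821) - 30606/7*(-656/481) = -39706/12821 + 20077536/3367 = 257280398954/43168307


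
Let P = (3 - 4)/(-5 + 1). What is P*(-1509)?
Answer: -1509/4 ≈ -377.25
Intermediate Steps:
P = ¼ (P = -1/(-4) = -1*(-¼) = ¼ ≈ 0.25000)
P*(-1509) = (¼)*(-1509) = -1509/4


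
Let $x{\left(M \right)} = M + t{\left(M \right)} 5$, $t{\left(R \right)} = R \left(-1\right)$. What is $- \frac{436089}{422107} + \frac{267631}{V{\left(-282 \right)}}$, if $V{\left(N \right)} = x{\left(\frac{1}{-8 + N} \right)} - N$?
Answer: $\frac{16362660633577}{17260799444} \approx 947.97$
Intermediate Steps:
$t{\left(R \right)} = - R$
$x{\left(M \right)} = - 4 M$ ($x{\left(M \right)} = M + - M 5 = M - 5 M = - 4 M$)
$V{\left(N \right)} = - N - \frac{4}{-8 + N}$ ($V{\left(N \right)} = - \frac{4}{-8 + N} - N = - N - \frac{4}{-8 + N}$)
$- \frac{436089}{422107} + \frac{267631}{V{\left(-282 \right)}} = - \frac{436089}{422107} + \frac{267631}{\frac{1}{-8 - 282} \left(-4 - - 282 \left(-8 - 282\right)\right)} = \left(-436089\right) \frac{1}{422107} + \frac{267631}{\frac{1}{-290} \left(-4 - \left(-282\right) \left(-290\right)\right)} = - \frac{436089}{422107} + \frac{267631}{\left(- \frac{1}{290}\right) \left(-4 - 81780\right)} = - \frac{436089}{422107} + \frac{267631}{\left(- \frac{1}{290}\right) \left(-81784\right)} = - \frac{436089}{422107} + \frac{267631}{\frac{40892}{145}} = - \frac{436089}{422107} + 267631 \cdot \frac{145}{40892} = - \frac{436089}{422107} + \frac{38806495}{40892} = \frac{16362660633577}{17260799444}$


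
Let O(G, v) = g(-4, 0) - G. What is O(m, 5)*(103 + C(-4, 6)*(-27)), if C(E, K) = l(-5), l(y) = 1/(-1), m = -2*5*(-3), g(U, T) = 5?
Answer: -3250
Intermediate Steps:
m = 30 (m = -10*(-3) = 30)
l(y) = -1
C(E, K) = -1
O(G, v) = 5 - G
O(m, 5)*(103 + C(-4, 6)*(-27)) = (5 - 1*30)*(103 - 1*(-27)) = (5 - 30)*(103 + 27) = -25*130 = -3250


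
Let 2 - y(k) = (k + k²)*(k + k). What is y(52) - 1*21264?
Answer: -307886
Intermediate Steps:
y(k) = 2 - 2*k*(k + k²) (y(k) = 2 - (k + k²)*(k + k) = 2 - (k + k²)*2*k = 2 - 2*k*(k + k²))
y(52) - 1*21264 = (2 - 2*52² - 2*52³) - 1*21264 = (2 - 2*2704 - 2*140608) - 21264 = (2 - 5408 - 281216) - 21264 = -286622 - 21264 = -307886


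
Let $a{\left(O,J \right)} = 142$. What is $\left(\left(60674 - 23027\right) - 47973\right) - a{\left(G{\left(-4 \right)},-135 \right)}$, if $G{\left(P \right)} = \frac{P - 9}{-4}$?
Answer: $-10468$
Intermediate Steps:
$G{\left(P \right)} = \frac{9}{4} - \frac{P}{4}$ ($G{\left(P \right)} = \left(P - 9\right) \left(- \frac{1}{4}\right) = \left(-9 + P\right) \left(- \frac{1}{4}\right) = \frac{9}{4} - \frac{P}{4}$)
$\left(\left(60674 - 23027\right) - 47973\right) - a{\left(G{\left(-4 \right)},-135 \right)} = \left(\left(60674 - 23027\right) - 47973\right) - 142 = \left(37647 - 47973\right) - 142 = -10326 - 142 = -10468$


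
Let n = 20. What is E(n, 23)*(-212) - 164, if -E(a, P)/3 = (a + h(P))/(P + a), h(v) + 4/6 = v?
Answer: 19872/43 ≈ 462.14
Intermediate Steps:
h(v) = -⅔ + v
E(a, P) = -3*(-⅔ + P + a)/(P + a) (E(a, P) = -3*(a + (-⅔ + P))/(P + a) = -3*(-⅔ + P + a)/(P + a))
E(n, 23)*(-212) - 164 = ((2 - 3*23 - 3*20)/(23 + 20))*(-212) - 164 = ((2 - 69 - 60)/43)*(-212) - 164 = ((1/43)*(-127))*(-212) - 164 = -127/43*(-212) - 164 = 26924/43 - 164 = 19872/43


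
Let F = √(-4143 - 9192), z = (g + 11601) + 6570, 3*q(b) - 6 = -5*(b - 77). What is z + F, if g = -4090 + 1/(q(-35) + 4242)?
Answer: 187164655/13292 + I*√13335 ≈ 14081.0 + 115.48*I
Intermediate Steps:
q(b) = 391/3 - 5*b/3 (q(b) = 2 + (-5*(b - 77))/3 = 2 + (-5*(-77 + b))/3 = 2 + (385 - 5*b)/3 = 2 + (385/3 - 5*b/3) = 391/3 - 5*b/3)
g = -54364277/13292 (g = -4090 + 1/((391/3 - 5/3*(-35)) + 4242) = -4090 + 1/((391/3 + 175/3) + 4242) = -4090 + 1/(566/3 + 4242) = -4090 + 1/(13292/3) = -4090 + 3/13292 = -54364277/13292 ≈ -4090.0)
z = 187164655/13292 (z = (-54364277/13292 + 11601) + 6570 = 99836215/13292 + 6570 = 187164655/13292 ≈ 14081.)
F = I*√13335 (F = √(-13335) = I*√13335 ≈ 115.48*I)
z + F = 187164655/13292 + I*√13335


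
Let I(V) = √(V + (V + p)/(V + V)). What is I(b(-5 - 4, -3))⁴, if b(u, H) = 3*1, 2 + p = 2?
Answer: 49/4 ≈ 12.250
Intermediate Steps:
p = 0 (p = -2 + 2 = 0)
b(u, H) = 3
I(V) = √(½ + V) (I(V) = √(V + (V + 0)/(V + V)) = √(V + V/((2*V))) = √(V + V*(1/(2*V))) = √(V + ½) = √(½ + V))
I(b(-5 - 4, -3))⁴ = (√(2 + 4*3)/2)⁴ = (√(2 + 12)/2)⁴ = (√14/2)⁴ = 49/4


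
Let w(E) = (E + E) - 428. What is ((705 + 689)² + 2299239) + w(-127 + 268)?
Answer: 4242329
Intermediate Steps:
w(E) = -428 + 2*E (w(E) = 2*E - 428 = -428 + 2*E)
((705 + 689)² + 2299239) + w(-127 + 268) = ((705 + 689)² + 2299239) + (-428 + 2*(-127 + 268)) = (1394² + 2299239) + (-428 + 2*141) = (1943236 + 2299239) + (-428 + 282) = 4242475 - 146 = 4242329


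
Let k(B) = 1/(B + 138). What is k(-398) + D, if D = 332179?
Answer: 86366539/260 ≈ 3.3218e+5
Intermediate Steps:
k(B) = 1/(138 + B)
k(-398) + D = 1/(138 - 398) + 332179 = 1/(-260) + 332179 = -1/260 + 332179 = 86366539/260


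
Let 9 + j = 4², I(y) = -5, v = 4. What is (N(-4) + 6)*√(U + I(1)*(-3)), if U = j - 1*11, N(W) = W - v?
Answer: -2*√11 ≈ -6.6332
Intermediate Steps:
j = 7 (j = -9 + 4² = -9 + 16 = 7)
N(W) = -4 + W (N(W) = W - 1*4 = W - 4 = -4 + W)
U = -4 (U = 7 - 1*11 = 7 - 11 = -4)
(N(-4) + 6)*√(U + I(1)*(-3)) = ((-4 - 4) + 6)*√(-4 - 5*(-3)) = (-8 + 6)*√(-4 + 15) = -2*√11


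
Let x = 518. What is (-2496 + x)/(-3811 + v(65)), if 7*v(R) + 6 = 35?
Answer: 6923/13324 ≈ 0.51959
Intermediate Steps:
v(R) = 29/7 (v(R) = -6/7 + (⅐)*35 = -6/7 + 5 = 29/7)
(-2496 + x)/(-3811 + v(65)) = (-2496 + 518)/(-3811 + 29/7) = -1978/(-26648/7) = -1978*(-7/26648) = 6923/13324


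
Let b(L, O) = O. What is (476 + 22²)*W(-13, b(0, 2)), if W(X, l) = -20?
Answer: -19200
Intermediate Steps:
(476 + 22²)*W(-13, b(0, 2)) = (476 + 22²)*(-20) = (476 + 484)*(-20) = 960*(-20) = -19200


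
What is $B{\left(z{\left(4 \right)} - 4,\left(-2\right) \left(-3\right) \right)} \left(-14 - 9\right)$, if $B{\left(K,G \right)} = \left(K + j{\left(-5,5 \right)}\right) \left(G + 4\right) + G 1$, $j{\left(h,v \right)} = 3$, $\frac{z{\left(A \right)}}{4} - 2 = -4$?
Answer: $1932$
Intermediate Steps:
$z{\left(A \right)} = -8$ ($z{\left(A \right)} = 8 + 4 \left(-4\right) = 8 - 16 = -8$)
$B{\left(K,G \right)} = G + \left(3 + K\right) \left(4 + G\right)$ ($B{\left(K,G \right)} = \left(K + 3\right) \left(G + 4\right) + G 1 = \left(3 + K\right) \left(4 + G\right) + G = G + \left(3 + K\right) \left(4 + G\right)$)
$B{\left(z{\left(4 \right)} - 4,\left(-2\right) \left(-3\right) \right)} \left(-14 - 9\right) = \left(12 + 4 \left(\left(-2\right) \left(-3\right)\right) + 4 \left(-8 - 4\right) + \left(-2\right) \left(-3\right) \left(-8 - 4\right)\right) \left(-14 - 9\right) = \left(12 + 4 \cdot 6 + 4 \left(-12\right) + 6 \left(-12\right)\right) \left(-14 - 9\right) = \left(12 + 24 - 48 - 72\right) \left(-23\right) = \left(-84\right) \left(-23\right) = 1932$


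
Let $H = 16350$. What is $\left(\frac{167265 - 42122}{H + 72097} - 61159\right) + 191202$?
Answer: $\frac{11502038364}{88447} \approx 1.3004 \cdot 10^{5}$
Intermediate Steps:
$\left(\frac{167265 - 42122}{H + 72097} - 61159\right) + 191202 = \left(\frac{167265 - 42122}{16350 + 72097} - 61159\right) + 191202 = \left(\frac{125143}{88447} - 61159\right) + 191202 = - \frac{5409204930}{88447} + 191202 = \frac{11502038364}{88447}$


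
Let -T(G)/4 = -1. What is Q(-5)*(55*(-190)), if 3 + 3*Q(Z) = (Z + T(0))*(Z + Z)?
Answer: -73150/3 ≈ -24383.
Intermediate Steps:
T(G) = 4 (T(G) = -4*(-1) = 4)
Q(Z) = -1 + 2*Z*(4 + Z)/3 (Q(Z) = -1 + ((Z + 4)*(Z + Z))/3 = -1 + ((4 + Z)*(2*Z))/3 = -1 + (2*Z*(4 + Z))/3 = -1 + 2*Z*(4 + Z)/3)
Q(-5)*(55*(-190)) = (-1 + (⅔)*(-5)² + (8/3)*(-5))*(55*(-190)) = (-1 + (⅔)*25 - 40/3)*(-10450) = (-1 + 50/3 - 40/3)*(-10450) = (7/3)*(-10450) = -73150/3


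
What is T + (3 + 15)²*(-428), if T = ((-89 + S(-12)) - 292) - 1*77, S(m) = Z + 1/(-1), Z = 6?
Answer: -139125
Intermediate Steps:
S(m) = 5 (S(m) = 6 + 1/(-1) = 6 - 1 = 5)
T = -453 (T = ((-89 + 5) - 292) - 1*77 = (-84 - 292) - 77 = -376 - 77 = -453)
T + (3 + 15)²*(-428) = -453 + (3 + 15)²*(-428) = -453 + 18²*(-428) = -453 + 324*(-428) = -453 - 138672 = -139125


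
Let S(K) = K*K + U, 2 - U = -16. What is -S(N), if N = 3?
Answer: -27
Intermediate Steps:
U = 18 (U = 2 - 1*(-16) = 2 + 16 = 18)
S(K) = 18 + K² (S(K) = K*K + 18 = K² + 18 = 18 + K²)
-S(N) = -(18 + 3²) = -(18 + 9) = -1*27 = -27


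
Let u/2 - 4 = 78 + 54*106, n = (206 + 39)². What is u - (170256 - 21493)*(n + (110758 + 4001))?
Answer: -26001380580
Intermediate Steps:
n = 60025 (n = 245² = 60025)
u = 11612 (u = 8 + 2*(78 + 54*106) = 8 + 2*(78 + 5724) = 8 + 2*5802 = 8 + 11604 = 11612)
u - (170256 - 21493)*(n + (110758 + 4001)) = 11612 - (170256 - 21493)*(60025 + (110758 + 4001)) = 11612 - 148763*(60025 + 114759) = 11612 - 148763*174784 = 11612 - 1*26001392192 = 11612 - 26001392192 = -26001380580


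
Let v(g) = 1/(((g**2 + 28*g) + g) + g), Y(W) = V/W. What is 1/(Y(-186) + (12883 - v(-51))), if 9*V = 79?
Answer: 199206/2566361311 ≈ 7.7622e-5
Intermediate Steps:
V = 79/9 (V = (1/9)*79 = 79/9 ≈ 8.7778)
Y(W) = 79/(9*W)
v(g) = 1/(g**2 + 30*g) (v(g) = 1/((g**2 + 29*g) + g) = 1/(g**2 + 30*g))
1/(Y(-186) + (12883 - v(-51))) = 1/((79/9)/(-186) + (12883 - 1/((-51)*(30 - 51)))) = 1/((79/9)*(-1/186) + (12883 - (-1)/(51*(-21)))) = 1/(-79/1674 + (12883 - (-1)*(-1)/(51*21))) = 1/(-79/1674 + (12883 - 1*1/1071)) = 1/(-79/1674 + (12883 - 1/1071)) = 1/(-79/1674 + 13797692/1071) = 1/(2566361311/199206) = 199206/2566361311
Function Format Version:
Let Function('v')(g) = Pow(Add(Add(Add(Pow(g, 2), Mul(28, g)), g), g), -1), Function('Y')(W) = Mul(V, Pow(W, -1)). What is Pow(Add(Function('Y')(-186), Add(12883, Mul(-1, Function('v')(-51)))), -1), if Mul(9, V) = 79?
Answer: Rational(199206, 2566361311) ≈ 7.7622e-5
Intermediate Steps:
V = Rational(79, 9) (V = Mul(Rational(1, 9), 79) = Rational(79, 9) ≈ 8.7778)
Function('Y')(W) = Mul(Rational(79, 9), Pow(W, -1))
Function('v')(g) = Pow(Add(Pow(g, 2), Mul(30, g)), -1) (Function('v')(g) = Pow(Add(Add(Pow(g, 2), Mul(29, g)), g), -1) = Pow(Add(Pow(g, 2), Mul(30, g)), -1))
Pow(Add(Function('Y')(-186), Add(12883, Mul(-1, Function('v')(-51)))), -1) = Pow(Add(Mul(Rational(79, 9), Pow(-186, -1)), Add(12883, Mul(-1, Mul(Pow(-51, -1), Pow(Add(30, -51), -1))))), -1) = Pow(Add(Mul(Rational(79, 9), Rational(-1, 186)), Add(12883, Mul(-1, Mul(Rational(-1, 51), Pow(-21, -1))))), -1) = Pow(Add(Rational(-79, 1674), Add(12883, Mul(-1, Mul(Rational(-1, 51), Rational(-1, 21))))), -1) = Pow(Add(Rational(-79, 1674), Add(12883, Mul(-1, Rational(1, 1071)))), -1) = Pow(Add(Rational(-79, 1674), Add(12883, Rational(-1, 1071))), -1) = Pow(Add(Rational(-79, 1674), Rational(13797692, 1071)), -1) = Pow(Rational(2566361311, 199206), -1) = Rational(199206, 2566361311)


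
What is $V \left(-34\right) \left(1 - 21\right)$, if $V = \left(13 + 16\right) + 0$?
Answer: $19720$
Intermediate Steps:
$V = 29$ ($V = 29 + 0 = 29$)
$V \left(-34\right) \left(1 - 21\right) = 29 \left(-34\right) \left(1 - 21\right) = \left(-986\right) \left(-20\right) = 19720$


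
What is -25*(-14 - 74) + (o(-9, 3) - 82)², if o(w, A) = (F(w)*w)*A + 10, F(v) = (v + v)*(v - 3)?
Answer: 34859416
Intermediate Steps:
F(v) = 2*v*(-3 + v) (F(v) = (2*v)*(-3 + v) = 2*v*(-3 + v))
o(w, A) = 10 + 2*A*w²*(-3 + w) (o(w, A) = ((2*w*(-3 + w))*w)*A + 10 = (2*w²*(-3 + w))*A + 10 = 2*A*w²*(-3 + w) + 10 = 10 + 2*A*w²*(-3 + w))
-25*(-14 - 74) + (o(-9, 3) - 82)² = -25*(-14 - 74) + ((10 + 2*3*(-9)²*(-3 - 9)) - 82)² = -25*(-88) + ((10 + 2*3*81*(-12)) - 82)² = 2200 + ((10 - 5832) - 82)² = 2200 + (-5822 - 82)² = 2200 + (-5904)² = 2200 + 34857216 = 34859416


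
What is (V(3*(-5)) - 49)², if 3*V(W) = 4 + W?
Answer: 24964/9 ≈ 2773.8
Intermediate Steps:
V(W) = 4/3 + W/3 (V(W) = (4 + W)/3 = 4/3 + W/3)
(V(3*(-5)) - 49)² = ((4/3 + (3*(-5))/3) - 49)² = ((4/3 + (⅓)*(-15)) - 49)² = ((4/3 - 5) - 49)² = (-11/3 - 49)² = (-158/3)² = 24964/9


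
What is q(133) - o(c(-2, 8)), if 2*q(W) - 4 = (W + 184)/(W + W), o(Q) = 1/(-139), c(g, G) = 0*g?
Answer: 192491/73948 ≈ 2.6031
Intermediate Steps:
c(g, G) = 0
o(Q) = -1/139
q(W) = 2 + (184 + W)/(4*W) (q(W) = 2 + ((W + 184)/(W + W))/2 = 2 + ((184 + W)/((2*W)))/2 = 2 + ((184 + W)*(1/(2*W)))/2 = 2 + ((184 + W)/(2*W))/2 = 2 + (184 + W)/(4*W))
q(133) - o(c(-2, 8)) = (9/4 + 46/133) - 1*(-1/139) = (9/4 + 46*(1/133)) + 1/139 = (9/4 + 46/133) + 1/139 = 1381/532 + 1/139 = 192491/73948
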